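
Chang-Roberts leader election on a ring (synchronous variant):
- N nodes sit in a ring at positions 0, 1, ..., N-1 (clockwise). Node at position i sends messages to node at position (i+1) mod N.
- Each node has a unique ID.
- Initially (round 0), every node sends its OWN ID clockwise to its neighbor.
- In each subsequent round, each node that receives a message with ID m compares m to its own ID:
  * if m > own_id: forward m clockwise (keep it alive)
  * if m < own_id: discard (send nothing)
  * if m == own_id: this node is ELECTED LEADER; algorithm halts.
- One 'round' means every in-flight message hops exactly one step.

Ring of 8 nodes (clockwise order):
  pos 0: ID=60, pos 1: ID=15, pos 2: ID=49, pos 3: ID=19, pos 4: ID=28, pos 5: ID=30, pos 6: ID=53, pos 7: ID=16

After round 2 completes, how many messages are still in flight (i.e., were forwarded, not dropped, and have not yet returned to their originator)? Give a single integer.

Answer: 2

Derivation:
Round 1: pos1(id15) recv 60: fwd; pos2(id49) recv 15: drop; pos3(id19) recv 49: fwd; pos4(id28) recv 19: drop; pos5(id30) recv 28: drop; pos6(id53) recv 30: drop; pos7(id16) recv 53: fwd; pos0(id60) recv 16: drop
Round 2: pos2(id49) recv 60: fwd; pos4(id28) recv 49: fwd; pos0(id60) recv 53: drop
After round 2: 2 messages still in flight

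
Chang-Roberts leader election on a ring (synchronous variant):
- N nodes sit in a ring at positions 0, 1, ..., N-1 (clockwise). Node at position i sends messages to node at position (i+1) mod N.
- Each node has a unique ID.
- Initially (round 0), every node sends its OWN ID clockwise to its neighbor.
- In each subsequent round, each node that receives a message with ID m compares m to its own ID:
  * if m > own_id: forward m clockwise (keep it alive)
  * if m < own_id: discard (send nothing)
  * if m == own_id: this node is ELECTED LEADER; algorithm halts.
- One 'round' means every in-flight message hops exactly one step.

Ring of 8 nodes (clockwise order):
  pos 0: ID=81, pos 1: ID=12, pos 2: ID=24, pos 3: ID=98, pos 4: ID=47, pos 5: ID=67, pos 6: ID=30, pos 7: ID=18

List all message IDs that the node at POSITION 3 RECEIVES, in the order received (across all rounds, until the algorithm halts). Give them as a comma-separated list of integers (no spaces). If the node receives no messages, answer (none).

Answer: 24,81,98

Derivation:
Round 1: pos1(id12) recv 81: fwd; pos2(id24) recv 12: drop; pos3(id98) recv 24: drop; pos4(id47) recv 98: fwd; pos5(id67) recv 47: drop; pos6(id30) recv 67: fwd; pos7(id18) recv 30: fwd; pos0(id81) recv 18: drop
Round 2: pos2(id24) recv 81: fwd; pos5(id67) recv 98: fwd; pos7(id18) recv 67: fwd; pos0(id81) recv 30: drop
Round 3: pos3(id98) recv 81: drop; pos6(id30) recv 98: fwd; pos0(id81) recv 67: drop
Round 4: pos7(id18) recv 98: fwd
Round 5: pos0(id81) recv 98: fwd
Round 6: pos1(id12) recv 98: fwd
Round 7: pos2(id24) recv 98: fwd
Round 8: pos3(id98) recv 98: ELECTED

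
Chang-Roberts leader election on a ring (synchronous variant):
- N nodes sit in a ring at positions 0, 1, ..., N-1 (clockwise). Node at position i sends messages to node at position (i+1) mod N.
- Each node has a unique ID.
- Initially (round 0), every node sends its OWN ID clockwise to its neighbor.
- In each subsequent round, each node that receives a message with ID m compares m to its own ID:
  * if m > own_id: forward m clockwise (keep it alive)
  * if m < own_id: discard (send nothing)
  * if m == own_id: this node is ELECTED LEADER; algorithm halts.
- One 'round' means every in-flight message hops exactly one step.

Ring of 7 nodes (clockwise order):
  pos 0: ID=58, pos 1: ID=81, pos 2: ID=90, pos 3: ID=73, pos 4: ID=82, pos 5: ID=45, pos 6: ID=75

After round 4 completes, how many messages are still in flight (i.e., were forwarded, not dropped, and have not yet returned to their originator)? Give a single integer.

Round 1: pos1(id81) recv 58: drop; pos2(id90) recv 81: drop; pos3(id73) recv 90: fwd; pos4(id82) recv 73: drop; pos5(id45) recv 82: fwd; pos6(id75) recv 45: drop; pos0(id58) recv 75: fwd
Round 2: pos4(id82) recv 90: fwd; pos6(id75) recv 82: fwd; pos1(id81) recv 75: drop
Round 3: pos5(id45) recv 90: fwd; pos0(id58) recv 82: fwd
Round 4: pos6(id75) recv 90: fwd; pos1(id81) recv 82: fwd
After round 4: 2 messages still in flight

Answer: 2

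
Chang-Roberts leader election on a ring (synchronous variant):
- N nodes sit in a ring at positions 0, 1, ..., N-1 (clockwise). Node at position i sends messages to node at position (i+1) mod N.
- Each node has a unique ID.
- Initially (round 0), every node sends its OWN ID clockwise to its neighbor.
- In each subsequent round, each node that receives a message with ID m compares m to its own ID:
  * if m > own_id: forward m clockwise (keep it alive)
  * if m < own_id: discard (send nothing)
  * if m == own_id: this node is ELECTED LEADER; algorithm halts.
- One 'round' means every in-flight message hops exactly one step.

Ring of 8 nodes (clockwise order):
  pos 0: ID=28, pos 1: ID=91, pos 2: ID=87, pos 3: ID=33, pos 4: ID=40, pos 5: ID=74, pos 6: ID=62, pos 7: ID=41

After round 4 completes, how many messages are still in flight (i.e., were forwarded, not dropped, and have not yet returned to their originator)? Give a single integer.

Round 1: pos1(id91) recv 28: drop; pos2(id87) recv 91: fwd; pos3(id33) recv 87: fwd; pos4(id40) recv 33: drop; pos5(id74) recv 40: drop; pos6(id62) recv 74: fwd; pos7(id41) recv 62: fwd; pos0(id28) recv 41: fwd
Round 2: pos3(id33) recv 91: fwd; pos4(id40) recv 87: fwd; pos7(id41) recv 74: fwd; pos0(id28) recv 62: fwd; pos1(id91) recv 41: drop
Round 3: pos4(id40) recv 91: fwd; pos5(id74) recv 87: fwd; pos0(id28) recv 74: fwd; pos1(id91) recv 62: drop
Round 4: pos5(id74) recv 91: fwd; pos6(id62) recv 87: fwd; pos1(id91) recv 74: drop
After round 4: 2 messages still in flight

Answer: 2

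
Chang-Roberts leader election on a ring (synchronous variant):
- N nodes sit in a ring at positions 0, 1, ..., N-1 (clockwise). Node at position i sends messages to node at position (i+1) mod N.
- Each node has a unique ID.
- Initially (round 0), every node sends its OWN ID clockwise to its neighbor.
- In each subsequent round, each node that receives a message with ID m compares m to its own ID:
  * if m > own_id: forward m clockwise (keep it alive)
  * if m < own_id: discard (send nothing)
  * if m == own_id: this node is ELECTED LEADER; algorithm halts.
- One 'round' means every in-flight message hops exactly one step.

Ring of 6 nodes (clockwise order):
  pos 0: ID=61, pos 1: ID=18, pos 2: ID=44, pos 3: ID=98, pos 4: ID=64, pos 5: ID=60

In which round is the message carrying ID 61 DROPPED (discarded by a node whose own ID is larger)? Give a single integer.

Answer: 3

Derivation:
Round 1: pos1(id18) recv 61: fwd; pos2(id44) recv 18: drop; pos3(id98) recv 44: drop; pos4(id64) recv 98: fwd; pos5(id60) recv 64: fwd; pos0(id61) recv 60: drop
Round 2: pos2(id44) recv 61: fwd; pos5(id60) recv 98: fwd; pos0(id61) recv 64: fwd
Round 3: pos3(id98) recv 61: drop; pos0(id61) recv 98: fwd; pos1(id18) recv 64: fwd
Round 4: pos1(id18) recv 98: fwd; pos2(id44) recv 64: fwd
Round 5: pos2(id44) recv 98: fwd; pos3(id98) recv 64: drop
Round 6: pos3(id98) recv 98: ELECTED
Message ID 61 originates at pos 0; dropped at pos 3 in round 3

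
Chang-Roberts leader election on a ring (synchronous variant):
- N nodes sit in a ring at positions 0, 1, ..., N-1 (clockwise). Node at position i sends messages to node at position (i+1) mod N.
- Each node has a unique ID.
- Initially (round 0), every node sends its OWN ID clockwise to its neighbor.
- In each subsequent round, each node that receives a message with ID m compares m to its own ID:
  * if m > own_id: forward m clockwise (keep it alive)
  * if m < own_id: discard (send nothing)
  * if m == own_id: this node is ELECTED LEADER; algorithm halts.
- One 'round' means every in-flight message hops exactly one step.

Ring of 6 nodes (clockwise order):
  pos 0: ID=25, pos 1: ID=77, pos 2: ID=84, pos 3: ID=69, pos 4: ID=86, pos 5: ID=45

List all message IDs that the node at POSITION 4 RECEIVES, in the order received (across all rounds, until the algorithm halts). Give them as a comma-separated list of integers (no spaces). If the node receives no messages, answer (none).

Answer: 69,84,86

Derivation:
Round 1: pos1(id77) recv 25: drop; pos2(id84) recv 77: drop; pos3(id69) recv 84: fwd; pos4(id86) recv 69: drop; pos5(id45) recv 86: fwd; pos0(id25) recv 45: fwd
Round 2: pos4(id86) recv 84: drop; pos0(id25) recv 86: fwd; pos1(id77) recv 45: drop
Round 3: pos1(id77) recv 86: fwd
Round 4: pos2(id84) recv 86: fwd
Round 5: pos3(id69) recv 86: fwd
Round 6: pos4(id86) recv 86: ELECTED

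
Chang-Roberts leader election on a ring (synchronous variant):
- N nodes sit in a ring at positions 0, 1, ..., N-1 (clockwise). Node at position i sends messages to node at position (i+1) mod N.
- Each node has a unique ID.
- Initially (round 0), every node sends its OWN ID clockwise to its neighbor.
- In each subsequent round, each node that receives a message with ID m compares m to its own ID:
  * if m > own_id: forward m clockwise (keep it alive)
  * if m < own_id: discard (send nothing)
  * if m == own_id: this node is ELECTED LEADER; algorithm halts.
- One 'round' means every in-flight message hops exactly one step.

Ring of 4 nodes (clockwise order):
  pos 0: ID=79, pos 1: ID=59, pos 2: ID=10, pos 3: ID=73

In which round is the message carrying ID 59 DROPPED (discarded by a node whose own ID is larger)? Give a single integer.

Round 1: pos1(id59) recv 79: fwd; pos2(id10) recv 59: fwd; pos3(id73) recv 10: drop; pos0(id79) recv 73: drop
Round 2: pos2(id10) recv 79: fwd; pos3(id73) recv 59: drop
Round 3: pos3(id73) recv 79: fwd
Round 4: pos0(id79) recv 79: ELECTED
Message ID 59 originates at pos 1; dropped at pos 3 in round 2

Answer: 2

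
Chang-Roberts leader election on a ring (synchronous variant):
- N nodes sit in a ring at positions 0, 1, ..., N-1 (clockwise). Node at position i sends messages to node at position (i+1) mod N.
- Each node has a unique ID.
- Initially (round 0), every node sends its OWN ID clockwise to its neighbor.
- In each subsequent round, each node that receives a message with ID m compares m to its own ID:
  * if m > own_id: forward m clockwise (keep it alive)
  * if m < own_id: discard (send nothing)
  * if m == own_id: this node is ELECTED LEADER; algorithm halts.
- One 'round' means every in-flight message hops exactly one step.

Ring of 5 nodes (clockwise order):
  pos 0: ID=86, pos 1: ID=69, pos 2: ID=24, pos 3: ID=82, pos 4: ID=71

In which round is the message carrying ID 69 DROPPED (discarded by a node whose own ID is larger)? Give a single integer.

Answer: 2

Derivation:
Round 1: pos1(id69) recv 86: fwd; pos2(id24) recv 69: fwd; pos3(id82) recv 24: drop; pos4(id71) recv 82: fwd; pos0(id86) recv 71: drop
Round 2: pos2(id24) recv 86: fwd; pos3(id82) recv 69: drop; pos0(id86) recv 82: drop
Round 3: pos3(id82) recv 86: fwd
Round 4: pos4(id71) recv 86: fwd
Round 5: pos0(id86) recv 86: ELECTED
Message ID 69 originates at pos 1; dropped at pos 3 in round 2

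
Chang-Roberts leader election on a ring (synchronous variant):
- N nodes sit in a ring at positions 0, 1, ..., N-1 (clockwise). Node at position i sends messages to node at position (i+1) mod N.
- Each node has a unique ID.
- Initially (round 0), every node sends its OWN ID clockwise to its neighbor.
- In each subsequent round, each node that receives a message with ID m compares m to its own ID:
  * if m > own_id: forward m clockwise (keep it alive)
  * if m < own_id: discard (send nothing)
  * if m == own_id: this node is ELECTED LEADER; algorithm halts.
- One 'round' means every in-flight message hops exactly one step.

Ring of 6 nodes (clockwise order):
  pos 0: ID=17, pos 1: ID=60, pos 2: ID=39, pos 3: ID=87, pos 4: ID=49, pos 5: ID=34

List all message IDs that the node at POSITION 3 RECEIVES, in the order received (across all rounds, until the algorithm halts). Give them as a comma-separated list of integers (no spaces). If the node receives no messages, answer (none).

Answer: 39,60,87

Derivation:
Round 1: pos1(id60) recv 17: drop; pos2(id39) recv 60: fwd; pos3(id87) recv 39: drop; pos4(id49) recv 87: fwd; pos5(id34) recv 49: fwd; pos0(id17) recv 34: fwd
Round 2: pos3(id87) recv 60: drop; pos5(id34) recv 87: fwd; pos0(id17) recv 49: fwd; pos1(id60) recv 34: drop
Round 3: pos0(id17) recv 87: fwd; pos1(id60) recv 49: drop
Round 4: pos1(id60) recv 87: fwd
Round 5: pos2(id39) recv 87: fwd
Round 6: pos3(id87) recv 87: ELECTED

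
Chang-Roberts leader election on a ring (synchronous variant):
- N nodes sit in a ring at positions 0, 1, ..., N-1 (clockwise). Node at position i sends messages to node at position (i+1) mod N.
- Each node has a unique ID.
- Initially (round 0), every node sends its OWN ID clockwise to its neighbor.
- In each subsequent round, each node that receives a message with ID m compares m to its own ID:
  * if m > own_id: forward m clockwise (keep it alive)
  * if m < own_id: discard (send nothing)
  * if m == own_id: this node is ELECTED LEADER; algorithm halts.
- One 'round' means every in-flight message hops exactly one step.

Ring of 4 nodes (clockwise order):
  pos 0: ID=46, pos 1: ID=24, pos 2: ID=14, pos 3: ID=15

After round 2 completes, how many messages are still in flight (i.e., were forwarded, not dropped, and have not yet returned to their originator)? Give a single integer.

Round 1: pos1(id24) recv 46: fwd; pos2(id14) recv 24: fwd; pos3(id15) recv 14: drop; pos0(id46) recv 15: drop
Round 2: pos2(id14) recv 46: fwd; pos3(id15) recv 24: fwd
After round 2: 2 messages still in flight

Answer: 2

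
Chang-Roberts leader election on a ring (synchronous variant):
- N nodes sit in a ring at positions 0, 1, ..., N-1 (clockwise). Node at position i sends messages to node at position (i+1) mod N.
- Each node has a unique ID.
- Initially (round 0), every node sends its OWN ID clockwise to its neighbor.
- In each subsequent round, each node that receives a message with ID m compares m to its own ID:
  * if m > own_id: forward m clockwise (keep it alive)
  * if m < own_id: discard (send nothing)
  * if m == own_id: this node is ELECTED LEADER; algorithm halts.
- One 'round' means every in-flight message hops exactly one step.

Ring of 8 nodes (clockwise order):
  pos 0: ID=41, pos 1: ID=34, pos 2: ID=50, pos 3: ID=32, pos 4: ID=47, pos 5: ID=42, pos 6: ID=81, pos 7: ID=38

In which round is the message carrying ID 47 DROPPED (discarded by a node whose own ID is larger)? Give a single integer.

Round 1: pos1(id34) recv 41: fwd; pos2(id50) recv 34: drop; pos3(id32) recv 50: fwd; pos4(id47) recv 32: drop; pos5(id42) recv 47: fwd; pos6(id81) recv 42: drop; pos7(id38) recv 81: fwd; pos0(id41) recv 38: drop
Round 2: pos2(id50) recv 41: drop; pos4(id47) recv 50: fwd; pos6(id81) recv 47: drop; pos0(id41) recv 81: fwd
Round 3: pos5(id42) recv 50: fwd; pos1(id34) recv 81: fwd
Round 4: pos6(id81) recv 50: drop; pos2(id50) recv 81: fwd
Round 5: pos3(id32) recv 81: fwd
Round 6: pos4(id47) recv 81: fwd
Round 7: pos5(id42) recv 81: fwd
Round 8: pos6(id81) recv 81: ELECTED
Message ID 47 originates at pos 4; dropped at pos 6 in round 2

Answer: 2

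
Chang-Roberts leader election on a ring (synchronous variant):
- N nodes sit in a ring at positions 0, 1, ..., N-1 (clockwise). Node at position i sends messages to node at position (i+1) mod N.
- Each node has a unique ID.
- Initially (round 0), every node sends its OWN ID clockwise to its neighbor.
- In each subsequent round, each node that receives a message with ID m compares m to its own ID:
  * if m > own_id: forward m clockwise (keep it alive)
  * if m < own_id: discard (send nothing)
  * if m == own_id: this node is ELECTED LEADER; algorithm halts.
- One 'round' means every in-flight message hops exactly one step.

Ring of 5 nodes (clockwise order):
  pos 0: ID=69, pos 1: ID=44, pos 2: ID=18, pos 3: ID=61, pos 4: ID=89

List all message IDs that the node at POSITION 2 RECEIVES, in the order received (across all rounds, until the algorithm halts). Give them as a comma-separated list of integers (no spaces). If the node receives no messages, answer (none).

Answer: 44,69,89

Derivation:
Round 1: pos1(id44) recv 69: fwd; pos2(id18) recv 44: fwd; pos3(id61) recv 18: drop; pos4(id89) recv 61: drop; pos0(id69) recv 89: fwd
Round 2: pos2(id18) recv 69: fwd; pos3(id61) recv 44: drop; pos1(id44) recv 89: fwd
Round 3: pos3(id61) recv 69: fwd; pos2(id18) recv 89: fwd
Round 4: pos4(id89) recv 69: drop; pos3(id61) recv 89: fwd
Round 5: pos4(id89) recv 89: ELECTED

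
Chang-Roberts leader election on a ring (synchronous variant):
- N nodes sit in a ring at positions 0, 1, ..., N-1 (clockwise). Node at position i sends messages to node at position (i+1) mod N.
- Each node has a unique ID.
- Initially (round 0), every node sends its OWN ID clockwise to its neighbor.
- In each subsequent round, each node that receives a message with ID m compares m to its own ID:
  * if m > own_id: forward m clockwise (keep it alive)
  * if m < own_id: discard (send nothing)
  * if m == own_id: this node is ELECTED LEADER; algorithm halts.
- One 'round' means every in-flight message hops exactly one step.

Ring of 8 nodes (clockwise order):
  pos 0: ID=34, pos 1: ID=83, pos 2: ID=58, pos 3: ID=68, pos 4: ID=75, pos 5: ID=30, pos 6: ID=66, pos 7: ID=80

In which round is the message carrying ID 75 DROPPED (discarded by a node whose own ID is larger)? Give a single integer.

Round 1: pos1(id83) recv 34: drop; pos2(id58) recv 83: fwd; pos3(id68) recv 58: drop; pos4(id75) recv 68: drop; pos5(id30) recv 75: fwd; pos6(id66) recv 30: drop; pos7(id80) recv 66: drop; pos0(id34) recv 80: fwd
Round 2: pos3(id68) recv 83: fwd; pos6(id66) recv 75: fwd; pos1(id83) recv 80: drop
Round 3: pos4(id75) recv 83: fwd; pos7(id80) recv 75: drop
Round 4: pos5(id30) recv 83: fwd
Round 5: pos6(id66) recv 83: fwd
Round 6: pos7(id80) recv 83: fwd
Round 7: pos0(id34) recv 83: fwd
Round 8: pos1(id83) recv 83: ELECTED
Message ID 75 originates at pos 4; dropped at pos 7 in round 3

Answer: 3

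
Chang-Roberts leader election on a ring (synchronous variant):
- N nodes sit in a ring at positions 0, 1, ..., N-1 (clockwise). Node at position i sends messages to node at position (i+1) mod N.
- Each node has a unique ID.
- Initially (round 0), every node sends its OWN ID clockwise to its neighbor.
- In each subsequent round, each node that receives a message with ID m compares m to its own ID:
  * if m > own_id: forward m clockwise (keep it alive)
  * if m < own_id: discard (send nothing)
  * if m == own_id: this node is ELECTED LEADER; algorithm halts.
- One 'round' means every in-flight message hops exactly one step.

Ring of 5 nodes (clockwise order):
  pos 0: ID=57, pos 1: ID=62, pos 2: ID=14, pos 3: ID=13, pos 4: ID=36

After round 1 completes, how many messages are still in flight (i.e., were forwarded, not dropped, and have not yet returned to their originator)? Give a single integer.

Round 1: pos1(id62) recv 57: drop; pos2(id14) recv 62: fwd; pos3(id13) recv 14: fwd; pos4(id36) recv 13: drop; pos0(id57) recv 36: drop
After round 1: 2 messages still in flight

Answer: 2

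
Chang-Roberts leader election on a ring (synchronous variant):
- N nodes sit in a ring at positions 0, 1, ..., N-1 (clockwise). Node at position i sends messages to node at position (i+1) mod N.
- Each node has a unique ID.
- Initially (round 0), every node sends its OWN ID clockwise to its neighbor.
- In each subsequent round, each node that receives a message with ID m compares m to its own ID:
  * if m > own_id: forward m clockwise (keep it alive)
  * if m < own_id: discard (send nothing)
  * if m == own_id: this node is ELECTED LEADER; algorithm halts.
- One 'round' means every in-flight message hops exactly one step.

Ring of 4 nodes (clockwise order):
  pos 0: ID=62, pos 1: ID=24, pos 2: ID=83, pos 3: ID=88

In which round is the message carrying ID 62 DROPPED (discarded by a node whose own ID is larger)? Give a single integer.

Round 1: pos1(id24) recv 62: fwd; pos2(id83) recv 24: drop; pos3(id88) recv 83: drop; pos0(id62) recv 88: fwd
Round 2: pos2(id83) recv 62: drop; pos1(id24) recv 88: fwd
Round 3: pos2(id83) recv 88: fwd
Round 4: pos3(id88) recv 88: ELECTED
Message ID 62 originates at pos 0; dropped at pos 2 in round 2

Answer: 2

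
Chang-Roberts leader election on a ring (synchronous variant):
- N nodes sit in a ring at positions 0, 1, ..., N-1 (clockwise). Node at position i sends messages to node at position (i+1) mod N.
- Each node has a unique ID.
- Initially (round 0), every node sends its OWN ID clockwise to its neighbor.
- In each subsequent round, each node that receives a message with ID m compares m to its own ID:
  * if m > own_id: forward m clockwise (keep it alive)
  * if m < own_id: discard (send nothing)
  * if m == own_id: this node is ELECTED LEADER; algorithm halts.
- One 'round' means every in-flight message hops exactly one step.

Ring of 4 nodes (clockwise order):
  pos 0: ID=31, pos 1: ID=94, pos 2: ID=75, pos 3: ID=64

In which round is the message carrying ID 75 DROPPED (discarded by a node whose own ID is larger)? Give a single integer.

Answer: 3

Derivation:
Round 1: pos1(id94) recv 31: drop; pos2(id75) recv 94: fwd; pos3(id64) recv 75: fwd; pos0(id31) recv 64: fwd
Round 2: pos3(id64) recv 94: fwd; pos0(id31) recv 75: fwd; pos1(id94) recv 64: drop
Round 3: pos0(id31) recv 94: fwd; pos1(id94) recv 75: drop
Round 4: pos1(id94) recv 94: ELECTED
Message ID 75 originates at pos 2; dropped at pos 1 in round 3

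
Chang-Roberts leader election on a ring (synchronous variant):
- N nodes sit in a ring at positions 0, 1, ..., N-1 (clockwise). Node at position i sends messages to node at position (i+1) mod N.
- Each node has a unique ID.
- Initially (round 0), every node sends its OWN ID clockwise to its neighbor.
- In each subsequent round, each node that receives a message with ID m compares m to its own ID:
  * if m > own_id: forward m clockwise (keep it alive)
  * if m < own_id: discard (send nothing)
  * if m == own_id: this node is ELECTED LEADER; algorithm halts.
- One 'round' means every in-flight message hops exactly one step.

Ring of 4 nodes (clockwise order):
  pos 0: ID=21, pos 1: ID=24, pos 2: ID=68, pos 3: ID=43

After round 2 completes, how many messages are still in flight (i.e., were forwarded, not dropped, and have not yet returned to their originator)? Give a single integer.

Answer: 2

Derivation:
Round 1: pos1(id24) recv 21: drop; pos2(id68) recv 24: drop; pos3(id43) recv 68: fwd; pos0(id21) recv 43: fwd
Round 2: pos0(id21) recv 68: fwd; pos1(id24) recv 43: fwd
After round 2: 2 messages still in flight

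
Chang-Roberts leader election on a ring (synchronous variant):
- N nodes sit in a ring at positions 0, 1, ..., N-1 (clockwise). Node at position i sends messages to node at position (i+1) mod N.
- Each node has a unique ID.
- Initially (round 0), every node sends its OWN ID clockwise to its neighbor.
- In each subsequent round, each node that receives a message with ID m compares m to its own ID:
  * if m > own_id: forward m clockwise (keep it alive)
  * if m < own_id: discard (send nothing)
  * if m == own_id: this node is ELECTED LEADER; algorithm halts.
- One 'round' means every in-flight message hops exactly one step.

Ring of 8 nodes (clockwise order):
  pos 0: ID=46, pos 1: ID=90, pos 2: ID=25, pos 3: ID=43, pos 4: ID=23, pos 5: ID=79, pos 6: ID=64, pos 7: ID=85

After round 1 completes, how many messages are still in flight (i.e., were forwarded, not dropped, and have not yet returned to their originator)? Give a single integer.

Answer: 4

Derivation:
Round 1: pos1(id90) recv 46: drop; pos2(id25) recv 90: fwd; pos3(id43) recv 25: drop; pos4(id23) recv 43: fwd; pos5(id79) recv 23: drop; pos6(id64) recv 79: fwd; pos7(id85) recv 64: drop; pos0(id46) recv 85: fwd
After round 1: 4 messages still in flight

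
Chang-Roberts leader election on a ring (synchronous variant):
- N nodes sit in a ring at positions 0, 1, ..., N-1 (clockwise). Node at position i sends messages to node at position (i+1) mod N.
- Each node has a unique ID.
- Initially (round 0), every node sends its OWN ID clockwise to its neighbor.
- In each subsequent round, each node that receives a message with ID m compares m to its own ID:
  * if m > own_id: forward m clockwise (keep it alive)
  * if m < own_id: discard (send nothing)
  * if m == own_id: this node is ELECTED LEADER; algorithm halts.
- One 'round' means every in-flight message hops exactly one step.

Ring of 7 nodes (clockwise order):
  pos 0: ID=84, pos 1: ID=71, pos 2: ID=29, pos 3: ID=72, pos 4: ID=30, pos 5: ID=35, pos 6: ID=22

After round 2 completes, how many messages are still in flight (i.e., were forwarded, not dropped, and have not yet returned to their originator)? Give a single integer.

Round 1: pos1(id71) recv 84: fwd; pos2(id29) recv 71: fwd; pos3(id72) recv 29: drop; pos4(id30) recv 72: fwd; pos5(id35) recv 30: drop; pos6(id22) recv 35: fwd; pos0(id84) recv 22: drop
Round 2: pos2(id29) recv 84: fwd; pos3(id72) recv 71: drop; pos5(id35) recv 72: fwd; pos0(id84) recv 35: drop
After round 2: 2 messages still in flight

Answer: 2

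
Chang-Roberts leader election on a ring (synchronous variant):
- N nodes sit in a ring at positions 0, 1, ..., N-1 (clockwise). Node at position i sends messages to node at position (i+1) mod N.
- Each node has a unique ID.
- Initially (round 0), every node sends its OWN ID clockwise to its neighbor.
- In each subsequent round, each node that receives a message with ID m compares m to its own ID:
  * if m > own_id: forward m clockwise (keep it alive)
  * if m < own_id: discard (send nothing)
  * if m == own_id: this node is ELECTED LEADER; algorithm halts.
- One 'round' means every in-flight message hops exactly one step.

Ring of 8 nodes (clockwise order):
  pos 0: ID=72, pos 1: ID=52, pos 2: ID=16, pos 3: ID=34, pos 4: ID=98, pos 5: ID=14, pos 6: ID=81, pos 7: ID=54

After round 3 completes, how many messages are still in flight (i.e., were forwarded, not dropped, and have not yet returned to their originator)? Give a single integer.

Answer: 3

Derivation:
Round 1: pos1(id52) recv 72: fwd; pos2(id16) recv 52: fwd; pos3(id34) recv 16: drop; pos4(id98) recv 34: drop; pos5(id14) recv 98: fwd; pos6(id81) recv 14: drop; pos7(id54) recv 81: fwd; pos0(id72) recv 54: drop
Round 2: pos2(id16) recv 72: fwd; pos3(id34) recv 52: fwd; pos6(id81) recv 98: fwd; pos0(id72) recv 81: fwd
Round 3: pos3(id34) recv 72: fwd; pos4(id98) recv 52: drop; pos7(id54) recv 98: fwd; pos1(id52) recv 81: fwd
After round 3: 3 messages still in flight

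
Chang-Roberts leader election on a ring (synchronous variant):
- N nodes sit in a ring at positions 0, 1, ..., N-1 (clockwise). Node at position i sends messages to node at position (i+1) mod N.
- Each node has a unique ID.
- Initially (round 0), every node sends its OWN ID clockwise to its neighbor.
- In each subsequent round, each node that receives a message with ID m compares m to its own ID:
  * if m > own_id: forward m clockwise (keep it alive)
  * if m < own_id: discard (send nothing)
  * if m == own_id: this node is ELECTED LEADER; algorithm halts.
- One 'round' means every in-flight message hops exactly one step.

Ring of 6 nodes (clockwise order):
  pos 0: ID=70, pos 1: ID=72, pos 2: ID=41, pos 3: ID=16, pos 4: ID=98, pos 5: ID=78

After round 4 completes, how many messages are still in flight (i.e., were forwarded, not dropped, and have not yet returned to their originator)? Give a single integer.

Round 1: pos1(id72) recv 70: drop; pos2(id41) recv 72: fwd; pos3(id16) recv 41: fwd; pos4(id98) recv 16: drop; pos5(id78) recv 98: fwd; pos0(id70) recv 78: fwd
Round 2: pos3(id16) recv 72: fwd; pos4(id98) recv 41: drop; pos0(id70) recv 98: fwd; pos1(id72) recv 78: fwd
Round 3: pos4(id98) recv 72: drop; pos1(id72) recv 98: fwd; pos2(id41) recv 78: fwd
Round 4: pos2(id41) recv 98: fwd; pos3(id16) recv 78: fwd
After round 4: 2 messages still in flight

Answer: 2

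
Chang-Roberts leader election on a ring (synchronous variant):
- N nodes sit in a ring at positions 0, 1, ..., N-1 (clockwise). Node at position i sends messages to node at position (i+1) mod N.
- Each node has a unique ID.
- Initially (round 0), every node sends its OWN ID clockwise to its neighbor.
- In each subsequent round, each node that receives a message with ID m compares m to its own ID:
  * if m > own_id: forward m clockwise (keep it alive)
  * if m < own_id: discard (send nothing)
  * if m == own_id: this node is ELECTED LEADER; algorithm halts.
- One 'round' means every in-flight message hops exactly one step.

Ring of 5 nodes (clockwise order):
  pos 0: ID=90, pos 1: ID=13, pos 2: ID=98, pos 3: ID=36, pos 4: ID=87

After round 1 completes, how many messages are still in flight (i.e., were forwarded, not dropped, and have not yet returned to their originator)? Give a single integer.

Round 1: pos1(id13) recv 90: fwd; pos2(id98) recv 13: drop; pos3(id36) recv 98: fwd; pos4(id87) recv 36: drop; pos0(id90) recv 87: drop
After round 1: 2 messages still in flight

Answer: 2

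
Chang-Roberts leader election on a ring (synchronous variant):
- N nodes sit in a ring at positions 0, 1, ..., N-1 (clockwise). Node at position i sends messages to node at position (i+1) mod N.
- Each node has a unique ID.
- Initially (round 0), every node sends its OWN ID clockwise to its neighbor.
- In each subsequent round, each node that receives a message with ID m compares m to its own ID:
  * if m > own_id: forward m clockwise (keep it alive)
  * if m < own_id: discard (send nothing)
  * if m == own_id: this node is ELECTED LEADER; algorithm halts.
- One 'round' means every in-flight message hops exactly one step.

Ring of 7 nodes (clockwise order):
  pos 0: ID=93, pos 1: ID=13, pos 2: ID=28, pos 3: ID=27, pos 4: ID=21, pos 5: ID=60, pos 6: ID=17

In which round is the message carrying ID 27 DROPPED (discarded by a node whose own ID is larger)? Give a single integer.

Answer: 2

Derivation:
Round 1: pos1(id13) recv 93: fwd; pos2(id28) recv 13: drop; pos3(id27) recv 28: fwd; pos4(id21) recv 27: fwd; pos5(id60) recv 21: drop; pos6(id17) recv 60: fwd; pos0(id93) recv 17: drop
Round 2: pos2(id28) recv 93: fwd; pos4(id21) recv 28: fwd; pos5(id60) recv 27: drop; pos0(id93) recv 60: drop
Round 3: pos3(id27) recv 93: fwd; pos5(id60) recv 28: drop
Round 4: pos4(id21) recv 93: fwd
Round 5: pos5(id60) recv 93: fwd
Round 6: pos6(id17) recv 93: fwd
Round 7: pos0(id93) recv 93: ELECTED
Message ID 27 originates at pos 3; dropped at pos 5 in round 2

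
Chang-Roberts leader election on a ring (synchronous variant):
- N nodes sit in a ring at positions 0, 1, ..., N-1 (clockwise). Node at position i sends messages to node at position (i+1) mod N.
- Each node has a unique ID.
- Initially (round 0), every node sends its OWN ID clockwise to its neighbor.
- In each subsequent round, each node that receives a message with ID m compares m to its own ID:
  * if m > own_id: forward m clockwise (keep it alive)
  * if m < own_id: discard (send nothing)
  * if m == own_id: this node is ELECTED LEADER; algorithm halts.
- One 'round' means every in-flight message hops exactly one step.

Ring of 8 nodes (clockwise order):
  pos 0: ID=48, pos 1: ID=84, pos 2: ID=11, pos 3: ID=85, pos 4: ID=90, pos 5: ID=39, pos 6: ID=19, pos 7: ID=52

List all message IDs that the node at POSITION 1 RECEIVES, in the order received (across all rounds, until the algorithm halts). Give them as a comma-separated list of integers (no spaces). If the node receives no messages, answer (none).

Answer: 48,52,90

Derivation:
Round 1: pos1(id84) recv 48: drop; pos2(id11) recv 84: fwd; pos3(id85) recv 11: drop; pos4(id90) recv 85: drop; pos5(id39) recv 90: fwd; pos6(id19) recv 39: fwd; pos7(id52) recv 19: drop; pos0(id48) recv 52: fwd
Round 2: pos3(id85) recv 84: drop; pos6(id19) recv 90: fwd; pos7(id52) recv 39: drop; pos1(id84) recv 52: drop
Round 3: pos7(id52) recv 90: fwd
Round 4: pos0(id48) recv 90: fwd
Round 5: pos1(id84) recv 90: fwd
Round 6: pos2(id11) recv 90: fwd
Round 7: pos3(id85) recv 90: fwd
Round 8: pos4(id90) recv 90: ELECTED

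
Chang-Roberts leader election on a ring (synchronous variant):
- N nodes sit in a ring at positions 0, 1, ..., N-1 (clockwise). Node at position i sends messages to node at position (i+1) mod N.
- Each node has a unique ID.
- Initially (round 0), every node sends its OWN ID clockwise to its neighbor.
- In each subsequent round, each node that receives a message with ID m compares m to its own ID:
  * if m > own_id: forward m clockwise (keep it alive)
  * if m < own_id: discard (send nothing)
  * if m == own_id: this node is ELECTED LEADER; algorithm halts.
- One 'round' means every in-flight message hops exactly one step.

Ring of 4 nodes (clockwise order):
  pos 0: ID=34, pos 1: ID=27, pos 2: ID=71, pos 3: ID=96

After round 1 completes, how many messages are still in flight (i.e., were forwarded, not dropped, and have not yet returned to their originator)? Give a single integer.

Answer: 2

Derivation:
Round 1: pos1(id27) recv 34: fwd; pos2(id71) recv 27: drop; pos3(id96) recv 71: drop; pos0(id34) recv 96: fwd
After round 1: 2 messages still in flight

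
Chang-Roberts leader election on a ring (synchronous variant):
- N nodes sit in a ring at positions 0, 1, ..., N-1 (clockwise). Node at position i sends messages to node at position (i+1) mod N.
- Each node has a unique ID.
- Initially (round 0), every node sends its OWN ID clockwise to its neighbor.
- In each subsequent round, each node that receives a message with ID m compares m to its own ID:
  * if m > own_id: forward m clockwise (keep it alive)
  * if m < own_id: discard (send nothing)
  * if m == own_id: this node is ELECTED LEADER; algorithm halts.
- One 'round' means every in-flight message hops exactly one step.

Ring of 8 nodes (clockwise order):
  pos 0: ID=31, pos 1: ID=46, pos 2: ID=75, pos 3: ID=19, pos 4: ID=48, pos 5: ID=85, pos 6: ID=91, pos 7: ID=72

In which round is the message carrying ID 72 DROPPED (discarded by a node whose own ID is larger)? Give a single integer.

Round 1: pos1(id46) recv 31: drop; pos2(id75) recv 46: drop; pos3(id19) recv 75: fwd; pos4(id48) recv 19: drop; pos5(id85) recv 48: drop; pos6(id91) recv 85: drop; pos7(id72) recv 91: fwd; pos0(id31) recv 72: fwd
Round 2: pos4(id48) recv 75: fwd; pos0(id31) recv 91: fwd; pos1(id46) recv 72: fwd
Round 3: pos5(id85) recv 75: drop; pos1(id46) recv 91: fwd; pos2(id75) recv 72: drop
Round 4: pos2(id75) recv 91: fwd
Round 5: pos3(id19) recv 91: fwd
Round 6: pos4(id48) recv 91: fwd
Round 7: pos5(id85) recv 91: fwd
Round 8: pos6(id91) recv 91: ELECTED
Message ID 72 originates at pos 7; dropped at pos 2 in round 3

Answer: 3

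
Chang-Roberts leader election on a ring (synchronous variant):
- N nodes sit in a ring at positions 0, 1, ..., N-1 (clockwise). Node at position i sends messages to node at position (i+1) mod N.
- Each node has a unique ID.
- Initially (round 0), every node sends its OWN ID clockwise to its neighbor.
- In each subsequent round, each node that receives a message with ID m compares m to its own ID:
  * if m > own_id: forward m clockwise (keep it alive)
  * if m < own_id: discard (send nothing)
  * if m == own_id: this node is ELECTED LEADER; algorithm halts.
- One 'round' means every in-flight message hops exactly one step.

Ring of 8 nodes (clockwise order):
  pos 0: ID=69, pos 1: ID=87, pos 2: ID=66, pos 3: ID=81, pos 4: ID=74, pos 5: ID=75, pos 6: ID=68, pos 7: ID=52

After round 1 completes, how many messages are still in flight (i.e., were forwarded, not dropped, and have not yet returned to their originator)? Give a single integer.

Answer: 4

Derivation:
Round 1: pos1(id87) recv 69: drop; pos2(id66) recv 87: fwd; pos3(id81) recv 66: drop; pos4(id74) recv 81: fwd; pos5(id75) recv 74: drop; pos6(id68) recv 75: fwd; pos7(id52) recv 68: fwd; pos0(id69) recv 52: drop
After round 1: 4 messages still in flight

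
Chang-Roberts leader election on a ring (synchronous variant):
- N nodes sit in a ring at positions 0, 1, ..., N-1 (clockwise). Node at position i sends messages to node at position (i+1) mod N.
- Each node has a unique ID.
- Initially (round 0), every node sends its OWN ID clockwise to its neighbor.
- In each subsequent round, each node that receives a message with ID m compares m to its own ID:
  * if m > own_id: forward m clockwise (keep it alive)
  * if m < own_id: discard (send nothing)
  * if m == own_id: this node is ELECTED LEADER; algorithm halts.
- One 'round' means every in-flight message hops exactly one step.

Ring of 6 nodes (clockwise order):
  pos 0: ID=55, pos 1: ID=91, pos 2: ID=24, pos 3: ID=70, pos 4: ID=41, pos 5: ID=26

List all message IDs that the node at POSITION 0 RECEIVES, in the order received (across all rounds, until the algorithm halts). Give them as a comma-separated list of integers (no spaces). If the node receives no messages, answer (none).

Answer: 26,41,70,91

Derivation:
Round 1: pos1(id91) recv 55: drop; pos2(id24) recv 91: fwd; pos3(id70) recv 24: drop; pos4(id41) recv 70: fwd; pos5(id26) recv 41: fwd; pos0(id55) recv 26: drop
Round 2: pos3(id70) recv 91: fwd; pos5(id26) recv 70: fwd; pos0(id55) recv 41: drop
Round 3: pos4(id41) recv 91: fwd; pos0(id55) recv 70: fwd
Round 4: pos5(id26) recv 91: fwd; pos1(id91) recv 70: drop
Round 5: pos0(id55) recv 91: fwd
Round 6: pos1(id91) recv 91: ELECTED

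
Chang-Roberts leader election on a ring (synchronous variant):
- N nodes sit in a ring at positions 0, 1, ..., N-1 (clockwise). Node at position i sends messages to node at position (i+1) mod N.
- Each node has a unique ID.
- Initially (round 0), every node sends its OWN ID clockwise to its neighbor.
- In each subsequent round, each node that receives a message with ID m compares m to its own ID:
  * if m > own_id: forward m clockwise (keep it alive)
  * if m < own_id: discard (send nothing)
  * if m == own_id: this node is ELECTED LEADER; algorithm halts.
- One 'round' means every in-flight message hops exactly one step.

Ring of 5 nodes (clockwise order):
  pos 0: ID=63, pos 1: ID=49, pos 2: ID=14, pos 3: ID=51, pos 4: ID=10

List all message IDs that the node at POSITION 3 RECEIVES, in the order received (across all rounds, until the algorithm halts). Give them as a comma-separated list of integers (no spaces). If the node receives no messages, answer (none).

Answer: 14,49,63

Derivation:
Round 1: pos1(id49) recv 63: fwd; pos2(id14) recv 49: fwd; pos3(id51) recv 14: drop; pos4(id10) recv 51: fwd; pos0(id63) recv 10: drop
Round 2: pos2(id14) recv 63: fwd; pos3(id51) recv 49: drop; pos0(id63) recv 51: drop
Round 3: pos3(id51) recv 63: fwd
Round 4: pos4(id10) recv 63: fwd
Round 5: pos0(id63) recv 63: ELECTED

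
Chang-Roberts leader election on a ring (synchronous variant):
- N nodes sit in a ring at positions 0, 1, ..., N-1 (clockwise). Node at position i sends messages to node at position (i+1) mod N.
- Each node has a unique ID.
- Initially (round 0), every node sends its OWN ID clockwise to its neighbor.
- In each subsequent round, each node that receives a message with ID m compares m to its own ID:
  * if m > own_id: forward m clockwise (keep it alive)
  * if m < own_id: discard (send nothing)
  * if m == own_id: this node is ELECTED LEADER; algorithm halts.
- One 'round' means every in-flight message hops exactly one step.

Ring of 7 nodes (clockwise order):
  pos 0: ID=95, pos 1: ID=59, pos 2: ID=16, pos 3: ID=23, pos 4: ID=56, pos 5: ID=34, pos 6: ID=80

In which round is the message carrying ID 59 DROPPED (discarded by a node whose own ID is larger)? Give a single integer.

Round 1: pos1(id59) recv 95: fwd; pos2(id16) recv 59: fwd; pos3(id23) recv 16: drop; pos4(id56) recv 23: drop; pos5(id34) recv 56: fwd; pos6(id80) recv 34: drop; pos0(id95) recv 80: drop
Round 2: pos2(id16) recv 95: fwd; pos3(id23) recv 59: fwd; pos6(id80) recv 56: drop
Round 3: pos3(id23) recv 95: fwd; pos4(id56) recv 59: fwd
Round 4: pos4(id56) recv 95: fwd; pos5(id34) recv 59: fwd
Round 5: pos5(id34) recv 95: fwd; pos6(id80) recv 59: drop
Round 6: pos6(id80) recv 95: fwd
Round 7: pos0(id95) recv 95: ELECTED
Message ID 59 originates at pos 1; dropped at pos 6 in round 5

Answer: 5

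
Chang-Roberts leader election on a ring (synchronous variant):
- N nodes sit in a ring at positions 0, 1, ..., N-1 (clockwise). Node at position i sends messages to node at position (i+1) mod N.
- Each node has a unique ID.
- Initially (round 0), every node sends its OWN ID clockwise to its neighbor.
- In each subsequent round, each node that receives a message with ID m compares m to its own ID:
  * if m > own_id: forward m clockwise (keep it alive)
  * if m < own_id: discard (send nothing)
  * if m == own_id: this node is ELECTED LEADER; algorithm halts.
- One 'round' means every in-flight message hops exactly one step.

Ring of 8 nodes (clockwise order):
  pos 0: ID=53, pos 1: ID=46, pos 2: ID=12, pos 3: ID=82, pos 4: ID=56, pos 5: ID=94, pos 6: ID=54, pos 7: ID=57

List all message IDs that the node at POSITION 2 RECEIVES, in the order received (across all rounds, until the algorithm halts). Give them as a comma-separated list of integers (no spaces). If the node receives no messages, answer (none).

Round 1: pos1(id46) recv 53: fwd; pos2(id12) recv 46: fwd; pos3(id82) recv 12: drop; pos4(id56) recv 82: fwd; pos5(id94) recv 56: drop; pos6(id54) recv 94: fwd; pos7(id57) recv 54: drop; pos0(id53) recv 57: fwd
Round 2: pos2(id12) recv 53: fwd; pos3(id82) recv 46: drop; pos5(id94) recv 82: drop; pos7(id57) recv 94: fwd; pos1(id46) recv 57: fwd
Round 3: pos3(id82) recv 53: drop; pos0(id53) recv 94: fwd; pos2(id12) recv 57: fwd
Round 4: pos1(id46) recv 94: fwd; pos3(id82) recv 57: drop
Round 5: pos2(id12) recv 94: fwd
Round 6: pos3(id82) recv 94: fwd
Round 7: pos4(id56) recv 94: fwd
Round 8: pos5(id94) recv 94: ELECTED

Answer: 46,53,57,94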